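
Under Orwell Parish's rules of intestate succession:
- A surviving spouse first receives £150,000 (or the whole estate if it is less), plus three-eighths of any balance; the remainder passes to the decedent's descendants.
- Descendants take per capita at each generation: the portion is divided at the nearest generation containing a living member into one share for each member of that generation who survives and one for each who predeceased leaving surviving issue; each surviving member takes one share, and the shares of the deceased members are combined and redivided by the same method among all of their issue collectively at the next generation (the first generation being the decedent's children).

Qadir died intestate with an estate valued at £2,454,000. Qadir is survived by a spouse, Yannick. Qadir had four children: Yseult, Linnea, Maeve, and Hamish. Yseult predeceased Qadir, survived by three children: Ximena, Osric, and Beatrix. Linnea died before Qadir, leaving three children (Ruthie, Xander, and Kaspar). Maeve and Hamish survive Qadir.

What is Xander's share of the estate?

Yannick first takes £150,000, leaving a balance of £2,304,000. Yannick then takes three-eighths of the balance (£864,000), for a total of £1,014,000. The remaining £1,440,000 passes to the descendants.
The descendants' portion (£1,440,000) is divided at the children's generation into 4 shares of £360,000. Maeve and Hamish each take £360,000. The 2 shares of the deceased (Yseult and Linnea) are combined into a pool of £720,000.
That pool (£720,000) is divided at the grandchildren's generation equally among Ximena, Osric, Beatrix, Ruthie, Xander, and Kaspar: £120,000 each.

Xander receives £120,000.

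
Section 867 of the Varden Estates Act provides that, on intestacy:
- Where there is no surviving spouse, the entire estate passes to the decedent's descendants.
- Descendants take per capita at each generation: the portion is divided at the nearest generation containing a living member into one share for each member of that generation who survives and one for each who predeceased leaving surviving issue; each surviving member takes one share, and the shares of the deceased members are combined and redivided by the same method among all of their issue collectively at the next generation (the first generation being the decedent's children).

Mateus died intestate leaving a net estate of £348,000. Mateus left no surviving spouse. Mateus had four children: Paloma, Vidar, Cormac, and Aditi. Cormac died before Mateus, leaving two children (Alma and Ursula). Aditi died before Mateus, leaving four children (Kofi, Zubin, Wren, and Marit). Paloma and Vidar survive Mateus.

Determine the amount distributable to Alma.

Alma receives £29,000.

The entire £348,000 passes to the descendants.
That amount (£348,000) is divided at the children's generation into 4 shares of £87,000. Paloma and Vidar each take £87,000. The 2 shares of the deceased (Cormac and Aditi) are combined into a pool of £174,000.
That pool (£174,000) is divided at the grandchildren's generation equally among Alma, Ursula, Kofi, Zubin, Wren, and Marit: £29,000 each.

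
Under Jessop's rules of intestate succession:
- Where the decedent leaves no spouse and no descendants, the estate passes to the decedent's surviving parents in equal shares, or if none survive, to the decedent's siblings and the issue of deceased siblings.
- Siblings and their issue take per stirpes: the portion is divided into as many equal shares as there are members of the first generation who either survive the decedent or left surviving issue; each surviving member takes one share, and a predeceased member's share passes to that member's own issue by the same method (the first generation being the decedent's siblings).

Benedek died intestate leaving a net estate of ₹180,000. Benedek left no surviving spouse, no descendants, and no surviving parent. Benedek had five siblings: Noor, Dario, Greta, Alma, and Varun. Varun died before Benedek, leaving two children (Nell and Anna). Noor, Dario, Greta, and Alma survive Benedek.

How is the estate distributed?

Noor: ₹36,000; Dario: ₹36,000; Greta: ₹36,000; Alma: ₹36,000; Nell: ₹18,000; Anna: ₹18,000

The entire ₹180,000 passes to the siblings and their issue.
That amount (₹180,000) is divided into 5 shares of ₹36,000: Noor, Dario, Greta, and Alma each take ₹36,000; Varun's ₹36,000 share passes to Varun's issue.
Varun's share (₹36,000) is divided into 2 shares of ₹18,000: Nell and Anna each take ₹18,000.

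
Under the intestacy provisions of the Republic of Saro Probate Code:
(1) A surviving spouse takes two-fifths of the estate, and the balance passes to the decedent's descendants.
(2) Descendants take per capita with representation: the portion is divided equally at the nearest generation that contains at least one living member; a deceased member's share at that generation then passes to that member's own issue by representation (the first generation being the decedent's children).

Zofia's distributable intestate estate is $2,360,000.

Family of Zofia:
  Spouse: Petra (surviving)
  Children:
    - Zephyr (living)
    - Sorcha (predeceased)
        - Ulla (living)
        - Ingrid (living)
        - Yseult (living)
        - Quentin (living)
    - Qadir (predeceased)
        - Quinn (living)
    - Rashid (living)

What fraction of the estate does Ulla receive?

Ulla receives 3/80 of the estate.

Petra takes two-fifths of $2,360,000 = $944,000. The remaining $1,416,000 passes to the descendants.
The descendants' portion ($1,416,000) is divided into 4 shares of $354,000: Zephyr and Rashid each take $354,000; Sorcha's $354,000 share passes to Sorcha's issue; Qadir's $354,000 share passes to Qadir's issue.
Sorcha's share ($354,000) is divided into 4 shares of $88,500: Ulla, Ingrid, Yseult, and Quentin each take $88,500.
Qadir's share ($354,000) passes entirely to Quinn.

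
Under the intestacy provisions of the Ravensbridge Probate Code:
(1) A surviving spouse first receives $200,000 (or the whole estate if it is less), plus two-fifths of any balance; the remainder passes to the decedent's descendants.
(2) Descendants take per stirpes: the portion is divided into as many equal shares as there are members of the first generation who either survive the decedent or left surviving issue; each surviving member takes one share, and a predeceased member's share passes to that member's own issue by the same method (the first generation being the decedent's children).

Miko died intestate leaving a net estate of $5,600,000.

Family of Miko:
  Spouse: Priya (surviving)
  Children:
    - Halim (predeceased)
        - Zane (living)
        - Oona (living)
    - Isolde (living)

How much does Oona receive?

Priya first takes $200,000, leaving a balance of $5,400,000. Priya then takes two-fifths of the balance ($2,160,000), for a total of $2,360,000. The remaining $3,240,000 passes to the descendants.
The descendants' portion ($3,240,000) is divided into 2 shares of $1,620,000: Isolde takes $1,620,000; Halim's $1,620,000 share passes to Halim's issue.
Halim's share ($1,620,000) is divided into 2 shares of $810,000: Zane and Oona each take $810,000.

Oona receives $810,000.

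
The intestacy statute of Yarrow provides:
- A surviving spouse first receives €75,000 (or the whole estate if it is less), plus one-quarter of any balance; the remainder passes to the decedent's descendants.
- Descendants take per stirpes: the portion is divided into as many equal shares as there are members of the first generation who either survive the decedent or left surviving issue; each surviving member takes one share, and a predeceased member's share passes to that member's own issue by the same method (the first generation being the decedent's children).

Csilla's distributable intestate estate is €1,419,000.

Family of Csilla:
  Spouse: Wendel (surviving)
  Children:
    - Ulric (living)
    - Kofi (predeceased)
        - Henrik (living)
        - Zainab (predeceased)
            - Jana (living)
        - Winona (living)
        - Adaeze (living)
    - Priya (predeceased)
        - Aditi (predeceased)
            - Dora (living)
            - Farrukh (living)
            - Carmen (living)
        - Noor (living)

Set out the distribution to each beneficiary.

Wendel: €411,000; Ulric: €336,000; Henrik: €84,000; Jana: €84,000; Winona: €84,000; Adaeze: €84,000; Dora: €56,000; Farrukh: €56,000; Carmen: €56,000; Noor: €168,000

Wendel first takes €75,000, leaving a balance of €1,344,000. Wendel then takes one-quarter of the balance (€336,000), for a total of €411,000. The remaining €1,008,000 passes to the descendants.
The descendants' portion (€1,008,000) is divided into 3 shares of €336,000: Ulric takes €336,000; Kofi's €336,000 share passes to Kofi's issue; Priya's €336,000 share passes to Priya's issue.
Kofi's share (€336,000) is divided into 4 shares of €84,000: Henrik, Winona, and Adaeze each take €84,000; Zainab's €84,000 share passes to Zainab's issue.
Zainab's share (€84,000) passes entirely to Jana.
Priya's share (€336,000) is divided into 2 shares of €168,000: Noor takes €168,000; Aditi's €168,000 share passes to Aditi's issue.
Aditi's share (€168,000) is divided into 3 shares of €56,000: Dora, Farrukh, and Carmen each take €56,000.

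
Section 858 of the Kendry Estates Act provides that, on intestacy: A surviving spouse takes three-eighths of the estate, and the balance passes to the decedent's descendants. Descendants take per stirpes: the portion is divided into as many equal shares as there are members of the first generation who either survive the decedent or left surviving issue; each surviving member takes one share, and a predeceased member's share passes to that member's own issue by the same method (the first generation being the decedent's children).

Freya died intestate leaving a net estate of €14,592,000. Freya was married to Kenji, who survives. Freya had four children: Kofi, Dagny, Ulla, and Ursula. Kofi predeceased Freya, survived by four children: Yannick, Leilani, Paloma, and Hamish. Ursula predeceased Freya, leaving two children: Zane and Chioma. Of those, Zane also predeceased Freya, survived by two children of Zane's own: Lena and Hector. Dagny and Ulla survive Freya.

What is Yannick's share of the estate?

Kenji takes three-eighths of €14,592,000 = €5,472,000. The remaining €9,120,000 passes to the descendants.
The descendants' portion (€9,120,000) is divided into 4 shares of €2,280,000: Dagny and Ulla each take €2,280,000; Kofi's €2,280,000 share passes to Kofi's issue; Ursula's €2,280,000 share passes to Ursula's issue.
Kofi's share (€2,280,000) is divided into 4 shares of €570,000: Yannick, Leilani, Paloma, and Hamish each take €570,000.
Ursula's share (€2,280,000) is divided into 2 shares of €1,140,000: Chioma takes €1,140,000; Zane's €1,140,000 share passes to Zane's issue.
Zane's share (€1,140,000) is divided into 2 shares of €570,000: Lena and Hector each take €570,000.

Yannick receives €570,000.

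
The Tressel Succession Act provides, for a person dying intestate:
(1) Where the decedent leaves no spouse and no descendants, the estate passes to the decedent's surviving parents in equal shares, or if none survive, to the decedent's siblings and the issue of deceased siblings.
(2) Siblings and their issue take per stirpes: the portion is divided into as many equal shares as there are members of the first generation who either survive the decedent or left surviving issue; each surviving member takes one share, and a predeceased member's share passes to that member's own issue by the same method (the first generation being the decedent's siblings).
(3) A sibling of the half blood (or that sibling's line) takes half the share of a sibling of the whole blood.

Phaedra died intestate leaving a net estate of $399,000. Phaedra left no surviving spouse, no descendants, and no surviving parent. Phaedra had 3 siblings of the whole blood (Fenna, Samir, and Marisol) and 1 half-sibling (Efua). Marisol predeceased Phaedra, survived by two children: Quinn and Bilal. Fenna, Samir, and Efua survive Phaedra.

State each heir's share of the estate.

Fenna: $114,000; Samir: $114,000; Quinn: $57,000; Bilal: $57,000; Efua: $57,000

The entire $399,000 passes to the siblings and their issue.
Counting each half-blood sibling's line as half a unit, there are 7/2 units in $399,000, so one unit is $114,000. Whole-blood lines (Fenna, Samir, and Marisol) take $114,000 each; half-blood lines (Efua) take $57,000 each.
Marisol's share ($114,000) is divided into 2 shares of $57,000: Quinn and Bilal each take $57,000.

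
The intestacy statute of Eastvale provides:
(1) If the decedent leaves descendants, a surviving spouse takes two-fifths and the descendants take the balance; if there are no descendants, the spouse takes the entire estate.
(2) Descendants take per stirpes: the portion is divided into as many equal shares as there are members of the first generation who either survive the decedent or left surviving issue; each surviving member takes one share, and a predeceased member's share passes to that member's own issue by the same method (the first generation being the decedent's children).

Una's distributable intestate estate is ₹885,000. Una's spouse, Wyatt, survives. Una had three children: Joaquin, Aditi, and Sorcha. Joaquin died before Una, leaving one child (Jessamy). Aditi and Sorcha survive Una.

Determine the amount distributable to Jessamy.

Jessamy receives ₹177,000.

Wyatt takes two-fifths of ₹885,000 = ₹354,000. The remaining ₹531,000 passes to the descendants.
The descendants' portion (₹531,000) is divided into 3 shares of ₹177,000: Aditi and Sorcha each take ₹177,000; Joaquin's ₹177,000 share passes to Joaquin's issue.
Joaquin's share (₹177,000) passes entirely to Jessamy.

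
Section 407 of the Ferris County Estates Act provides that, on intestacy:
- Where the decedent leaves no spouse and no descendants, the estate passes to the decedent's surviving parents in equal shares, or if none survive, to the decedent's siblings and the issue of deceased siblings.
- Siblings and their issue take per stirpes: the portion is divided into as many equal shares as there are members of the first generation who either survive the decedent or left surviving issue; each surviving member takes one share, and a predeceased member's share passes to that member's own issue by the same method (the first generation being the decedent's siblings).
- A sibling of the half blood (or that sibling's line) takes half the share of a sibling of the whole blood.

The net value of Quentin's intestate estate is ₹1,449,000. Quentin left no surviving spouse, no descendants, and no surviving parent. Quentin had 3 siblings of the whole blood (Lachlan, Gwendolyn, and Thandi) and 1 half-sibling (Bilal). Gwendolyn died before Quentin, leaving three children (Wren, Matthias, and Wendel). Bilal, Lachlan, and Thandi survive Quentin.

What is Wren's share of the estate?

The entire ₹1,449,000 passes to the siblings and their issue.
Counting each half-blood sibling's line as half a unit, there are 7/2 units in ₹1,449,000, so one unit is ₹414,000. Whole-blood lines (Lachlan, Gwendolyn, and Thandi) take ₹414,000 each; half-blood lines (Bilal) take ₹207,000 each.
Gwendolyn's share (₹414,000) is divided into 3 shares of ₹138,000: Wren, Matthias, and Wendel each take ₹138,000.

Wren receives ₹138,000.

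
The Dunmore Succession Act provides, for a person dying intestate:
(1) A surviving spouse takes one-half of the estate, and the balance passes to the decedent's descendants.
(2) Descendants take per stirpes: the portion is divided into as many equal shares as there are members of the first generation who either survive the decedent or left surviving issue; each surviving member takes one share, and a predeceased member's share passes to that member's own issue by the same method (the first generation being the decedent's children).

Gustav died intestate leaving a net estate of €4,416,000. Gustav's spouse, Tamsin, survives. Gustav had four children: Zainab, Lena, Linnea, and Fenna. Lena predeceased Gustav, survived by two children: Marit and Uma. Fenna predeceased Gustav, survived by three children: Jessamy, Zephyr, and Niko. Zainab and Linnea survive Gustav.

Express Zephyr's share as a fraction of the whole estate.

Tamsin takes one-half of €4,416,000 = €2,208,000. The remaining €2,208,000 passes to the descendants.
The descendants' portion (€2,208,000) is divided into 4 shares of €552,000: Zainab and Linnea each take €552,000; Lena's €552,000 share passes to Lena's issue; Fenna's €552,000 share passes to Fenna's issue.
Lena's share (€552,000) is divided into 2 shares of €276,000: Marit and Uma each take €276,000.
Fenna's share (€552,000) is divided into 3 shares of €184,000: Jessamy, Zephyr, and Niko each take €184,000.

Zephyr receives 1/24 of the estate.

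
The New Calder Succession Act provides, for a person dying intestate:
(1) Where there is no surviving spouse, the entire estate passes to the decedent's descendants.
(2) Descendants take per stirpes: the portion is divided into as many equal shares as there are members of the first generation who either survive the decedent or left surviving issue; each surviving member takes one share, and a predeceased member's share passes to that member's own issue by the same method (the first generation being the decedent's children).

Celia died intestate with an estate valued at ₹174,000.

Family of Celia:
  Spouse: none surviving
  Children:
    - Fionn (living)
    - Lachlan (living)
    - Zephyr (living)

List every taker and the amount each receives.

Fionn: ₹58,000; Lachlan: ₹58,000; Zephyr: ₹58,000

The entire ₹174,000 passes to the descendants.
That amount (₹174,000) is divided into 3 shares of ₹58,000: Fionn, Lachlan, and Zephyr each take ₹58,000.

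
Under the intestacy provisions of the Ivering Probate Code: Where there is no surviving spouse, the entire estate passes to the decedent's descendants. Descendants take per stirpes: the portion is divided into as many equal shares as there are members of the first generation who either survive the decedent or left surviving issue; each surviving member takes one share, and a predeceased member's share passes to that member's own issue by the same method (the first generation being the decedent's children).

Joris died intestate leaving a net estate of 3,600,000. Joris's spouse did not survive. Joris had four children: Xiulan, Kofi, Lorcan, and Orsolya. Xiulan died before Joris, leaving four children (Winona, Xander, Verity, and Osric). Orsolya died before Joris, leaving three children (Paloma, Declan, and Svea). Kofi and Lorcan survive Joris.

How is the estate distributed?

The entire 3,600,000 passes to the descendants.
That amount (3,600,000) is divided into 4 shares of 900,000: Kofi and Lorcan each take 900,000; Xiulan's 900,000 share passes to Xiulan's issue; Orsolya's 900,000 share passes to Orsolya's issue.
Xiulan's share (900,000) is divided into 4 shares of 225,000: Winona, Xander, Verity, and Osric each take 225,000.
Orsolya's share (900,000) is divided into 3 shares of 300,000: Paloma, Declan, and Svea each take 300,000.

Winona: 225,000; Xander: 225,000; Verity: 225,000; Osric: 225,000; Kofi: 900,000; Lorcan: 900,000; Paloma: 300,000; Declan: 300,000; Svea: 300,000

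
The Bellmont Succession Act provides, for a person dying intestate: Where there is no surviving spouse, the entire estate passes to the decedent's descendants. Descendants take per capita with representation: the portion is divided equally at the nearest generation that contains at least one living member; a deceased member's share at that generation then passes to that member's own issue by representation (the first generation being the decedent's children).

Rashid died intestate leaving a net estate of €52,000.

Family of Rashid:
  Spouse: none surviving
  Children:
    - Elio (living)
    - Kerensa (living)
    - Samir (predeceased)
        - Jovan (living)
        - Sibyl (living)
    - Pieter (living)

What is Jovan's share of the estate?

Jovan receives €6,500.

The entire €52,000 passes to the descendants.
That amount (€52,000) is divided into 4 shares of €13,000: Elio, Kerensa, and Pieter each take €13,000; Samir's €13,000 share passes to Samir's issue.
Samir's share (€13,000) is divided into 2 shares of €6,500: Jovan and Sibyl each take €6,500.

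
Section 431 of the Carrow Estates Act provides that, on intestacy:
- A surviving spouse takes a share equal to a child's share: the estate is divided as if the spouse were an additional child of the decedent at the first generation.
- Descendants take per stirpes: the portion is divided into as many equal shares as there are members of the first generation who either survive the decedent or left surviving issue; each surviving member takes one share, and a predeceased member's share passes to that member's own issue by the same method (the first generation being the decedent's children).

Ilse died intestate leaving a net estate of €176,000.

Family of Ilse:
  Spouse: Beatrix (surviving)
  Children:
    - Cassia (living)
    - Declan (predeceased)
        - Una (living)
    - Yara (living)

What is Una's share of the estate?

The spouse counts as an additional share at the children's level, so there are 4 primary shares of €44,000. Beatrix takes one such share (€44,000).
The children's combined portion (€132,000) is divided into 3 shares of €44,000: Cassia and Yara each take €44,000; Declan's €44,000 share passes to Declan's issue.
Declan's share (€44,000) passes entirely to Una.

Una receives €44,000.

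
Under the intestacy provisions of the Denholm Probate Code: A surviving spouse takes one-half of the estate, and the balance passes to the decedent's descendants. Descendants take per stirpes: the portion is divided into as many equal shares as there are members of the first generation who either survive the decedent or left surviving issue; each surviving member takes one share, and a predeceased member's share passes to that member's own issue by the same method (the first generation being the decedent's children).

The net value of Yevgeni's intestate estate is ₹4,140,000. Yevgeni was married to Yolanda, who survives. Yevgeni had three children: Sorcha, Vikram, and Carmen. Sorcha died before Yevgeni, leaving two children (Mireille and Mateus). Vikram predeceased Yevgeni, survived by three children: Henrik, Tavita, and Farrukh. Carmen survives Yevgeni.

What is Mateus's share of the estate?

Mateus receives ₹345,000.

Yolanda takes one-half of ₹4,140,000 = ₹2,070,000. The remaining ₹2,070,000 passes to the descendants.
The descendants' portion (₹2,070,000) is divided into 3 shares of ₹690,000: Carmen takes ₹690,000; Sorcha's ₹690,000 share passes to Sorcha's issue; Vikram's ₹690,000 share passes to Vikram's issue.
Sorcha's share (₹690,000) is divided into 2 shares of ₹345,000: Mireille and Mateus each take ₹345,000.
Vikram's share (₹690,000) is divided into 3 shares of ₹230,000: Henrik, Tavita, and Farrukh each take ₹230,000.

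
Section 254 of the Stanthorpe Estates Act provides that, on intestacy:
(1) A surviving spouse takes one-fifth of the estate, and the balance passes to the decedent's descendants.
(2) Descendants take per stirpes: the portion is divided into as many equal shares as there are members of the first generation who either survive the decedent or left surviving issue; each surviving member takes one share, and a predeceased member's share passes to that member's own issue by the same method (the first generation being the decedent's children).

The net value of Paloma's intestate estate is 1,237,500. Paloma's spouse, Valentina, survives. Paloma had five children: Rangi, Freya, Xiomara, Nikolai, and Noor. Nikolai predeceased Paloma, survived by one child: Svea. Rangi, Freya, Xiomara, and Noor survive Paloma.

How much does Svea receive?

Svea receives 198,000.

Valentina takes one-fifth of 1,237,500 = 247,500. The remaining 990,000 passes to the descendants.
The descendants' portion (990,000) is divided into 5 shares of 198,000: Rangi, Freya, Xiomara, and Noor each take 198,000; Nikolai's 198,000 share passes to Nikolai's issue.
Nikolai's share (198,000) passes entirely to Svea.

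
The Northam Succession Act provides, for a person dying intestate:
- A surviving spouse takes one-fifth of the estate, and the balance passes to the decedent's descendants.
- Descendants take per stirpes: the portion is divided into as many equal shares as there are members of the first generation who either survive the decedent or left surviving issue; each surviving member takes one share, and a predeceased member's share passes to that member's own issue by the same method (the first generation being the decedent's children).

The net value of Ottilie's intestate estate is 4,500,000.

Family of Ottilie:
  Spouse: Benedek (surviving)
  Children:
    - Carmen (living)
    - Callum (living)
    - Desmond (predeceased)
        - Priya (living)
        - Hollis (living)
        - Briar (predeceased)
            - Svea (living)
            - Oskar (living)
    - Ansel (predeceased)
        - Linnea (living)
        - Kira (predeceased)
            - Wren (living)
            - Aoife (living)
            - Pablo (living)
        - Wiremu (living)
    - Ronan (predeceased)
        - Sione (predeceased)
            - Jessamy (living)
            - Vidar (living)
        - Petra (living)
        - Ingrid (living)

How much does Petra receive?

Petra receives 240,000.

Benedek takes one-fifth of 4,500,000 = 900,000. The remaining 3,600,000 passes to the descendants.
The descendants' portion (3,600,000) is divided into 5 shares of 720,000: Carmen and Callum each take 720,000; Desmond's 720,000 share passes to Desmond's issue; Ansel's 720,000 share passes to Ansel's issue; Ronan's 720,000 share passes to Ronan's issue.
Desmond's share (720,000) is divided into 3 shares of 240,000: Priya and Hollis each take 240,000; Briar's 240,000 share passes to Briar's issue.
Briar's share (240,000) is divided into 2 shares of 120,000: Svea and Oskar each take 120,000.
Ansel's share (720,000) is divided into 3 shares of 240,000: Linnea and Wiremu each take 240,000; Kira's 240,000 share passes to Kira's issue.
Kira's share (240,000) is divided into 3 shares of 80,000: Wren, Aoife, and Pablo each take 80,000.
Ronan's share (720,000) is divided into 3 shares of 240,000: Petra and Ingrid each take 240,000; Sione's 240,000 share passes to Sione's issue.
Sione's share (240,000) is divided into 2 shares of 120,000: Jessamy and Vidar each take 120,000.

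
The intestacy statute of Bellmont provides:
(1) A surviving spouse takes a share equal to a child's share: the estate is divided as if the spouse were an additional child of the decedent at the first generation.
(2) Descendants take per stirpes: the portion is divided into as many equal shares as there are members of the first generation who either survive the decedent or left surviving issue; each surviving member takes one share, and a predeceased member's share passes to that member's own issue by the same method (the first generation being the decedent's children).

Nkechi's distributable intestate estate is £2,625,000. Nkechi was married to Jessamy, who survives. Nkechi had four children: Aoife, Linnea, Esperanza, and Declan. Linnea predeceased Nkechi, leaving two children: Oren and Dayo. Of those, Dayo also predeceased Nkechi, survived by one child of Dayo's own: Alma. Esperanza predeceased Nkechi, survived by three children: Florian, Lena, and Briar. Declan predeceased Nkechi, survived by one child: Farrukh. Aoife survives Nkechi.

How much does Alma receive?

The spouse counts as an additional share at the children's level, so there are 5 primary shares of £525,000. Jessamy takes one such share (£525,000).
The children's combined portion (£2,100,000) is divided into 4 shares of £525,000: Aoife takes £525,000; Linnea's £525,000 share passes to Linnea's issue; Esperanza's £525,000 share passes to Esperanza's issue; Declan's £525,000 share passes to Declan's issue.
Linnea's share (£525,000) is divided into 2 shares of £262,500: Oren takes £262,500; Dayo's £262,500 share passes to Dayo's issue.
Dayo's share (£262,500) passes entirely to Alma.
Esperanza's share (£525,000) is divided into 3 shares of £175,000: Florian, Lena, and Briar each take £175,000.
Declan's share (£525,000) passes entirely to Farrukh.

Alma receives £262,500.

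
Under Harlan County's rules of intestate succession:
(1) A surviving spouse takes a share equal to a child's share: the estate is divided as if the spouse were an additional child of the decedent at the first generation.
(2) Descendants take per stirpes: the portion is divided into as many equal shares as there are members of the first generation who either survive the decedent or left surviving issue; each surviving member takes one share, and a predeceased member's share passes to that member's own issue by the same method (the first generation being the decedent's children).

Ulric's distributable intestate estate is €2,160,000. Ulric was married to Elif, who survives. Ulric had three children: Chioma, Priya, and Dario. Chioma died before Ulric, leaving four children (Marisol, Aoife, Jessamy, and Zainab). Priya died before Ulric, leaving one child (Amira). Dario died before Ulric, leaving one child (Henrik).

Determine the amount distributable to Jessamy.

Jessamy receives €135,000.

The spouse counts as an additional share at the children's level, so there are 4 primary shares of €540,000. Elif takes one such share (€540,000).
The children's combined portion (€1,620,000) is divided into 3 shares of €540,000: Chioma's €540,000 share passes to Chioma's issue; Priya's €540,000 share passes to Priya's issue; Dario's €540,000 share passes to Dario's issue.
Chioma's share (€540,000) is divided into 4 shares of €135,000: Marisol, Aoife, Jessamy, and Zainab each take €135,000.
Priya's share (€540,000) passes entirely to Amira.
Dario's share (€540,000) passes entirely to Henrik.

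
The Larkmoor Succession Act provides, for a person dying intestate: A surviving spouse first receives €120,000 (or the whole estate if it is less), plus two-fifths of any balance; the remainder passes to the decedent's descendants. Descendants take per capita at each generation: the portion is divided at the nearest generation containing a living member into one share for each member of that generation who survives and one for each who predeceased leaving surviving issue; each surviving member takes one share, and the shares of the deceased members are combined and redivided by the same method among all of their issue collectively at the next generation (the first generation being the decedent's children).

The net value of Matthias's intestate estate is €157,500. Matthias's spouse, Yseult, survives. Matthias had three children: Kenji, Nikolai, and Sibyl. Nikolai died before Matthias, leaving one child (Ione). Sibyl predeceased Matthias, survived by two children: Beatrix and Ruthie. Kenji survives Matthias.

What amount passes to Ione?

Yseult first takes €120,000, leaving a balance of €37,500. Yseult then takes two-fifths of the balance (€15,000), for a total of €135,000. The remaining €22,500 passes to the descendants.
The descendants' portion (€22,500) is divided at the children's generation into 3 shares of €7,500. Kenji takes €7,500. The 2 shares of the deceased (Nikolai and Sibyl) are combined into a pool of €15,000.
That pool (€15,000) is divided at the grandchildren's generation equally among Ione, Beatrix, and Ruthie: €5,000 each.

Ione receives €5,000.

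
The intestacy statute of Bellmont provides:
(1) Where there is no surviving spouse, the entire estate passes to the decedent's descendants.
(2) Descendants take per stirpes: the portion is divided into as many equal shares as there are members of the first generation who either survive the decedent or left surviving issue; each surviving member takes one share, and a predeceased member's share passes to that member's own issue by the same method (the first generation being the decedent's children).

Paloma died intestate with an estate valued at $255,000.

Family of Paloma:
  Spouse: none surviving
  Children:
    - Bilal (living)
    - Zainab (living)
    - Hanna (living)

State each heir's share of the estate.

The entire $255,000 passes to the descendants.
That amount ($255,000) is divided into 3 shares of $85,000: Bilal, Zainab, and Hanna each take $85,000.

Bilal: $85,000; Zainab: $85,000; Hanna: $85,000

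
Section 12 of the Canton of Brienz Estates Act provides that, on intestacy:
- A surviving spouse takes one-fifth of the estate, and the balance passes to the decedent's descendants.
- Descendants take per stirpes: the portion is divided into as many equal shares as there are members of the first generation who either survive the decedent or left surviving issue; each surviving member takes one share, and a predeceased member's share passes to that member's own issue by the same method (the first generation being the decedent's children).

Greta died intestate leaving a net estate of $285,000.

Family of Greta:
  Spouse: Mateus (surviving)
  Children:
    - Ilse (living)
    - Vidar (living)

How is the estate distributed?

Mateus takes one-fifth of $285,000 = $57,000. The remaining $228,000 passes to the descendants.
The descendants' portion ($228,000) is divided into 2 shares of $114,000: Ilse and Vidar each take $114,000.

Mateus: $57,000; Ilse: $114,000; Vidar: $114,000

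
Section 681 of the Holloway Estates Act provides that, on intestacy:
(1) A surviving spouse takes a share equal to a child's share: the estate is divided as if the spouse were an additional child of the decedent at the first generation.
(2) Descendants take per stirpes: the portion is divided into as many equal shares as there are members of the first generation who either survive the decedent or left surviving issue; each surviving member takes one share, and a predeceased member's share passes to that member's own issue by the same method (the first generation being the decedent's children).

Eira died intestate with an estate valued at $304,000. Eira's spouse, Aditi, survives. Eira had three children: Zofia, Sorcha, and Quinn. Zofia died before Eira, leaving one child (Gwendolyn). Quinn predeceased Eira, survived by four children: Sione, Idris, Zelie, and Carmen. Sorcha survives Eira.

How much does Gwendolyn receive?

Gwendolyn receives $76,000.

The spouse counts as an additional share at the children's level, so there are 4 primary shares of $76,000. Aditi takes one such share ($76,000).
The children's combined portion ($228,000) is divided into 3 shares of $76,000: Sorcha takes $76,000; Zofia's $76,000 share passes to Zofia's issue; Quinn's $76,000 share passes to Quinn's issue.
Zofia's share ($76,000) passes entirely to Gwendolyn.
Quinn's share ($76,000) is divided into 4 shares of $19,000: Sione, Idris, Zelie, and Carmen each take $19,000.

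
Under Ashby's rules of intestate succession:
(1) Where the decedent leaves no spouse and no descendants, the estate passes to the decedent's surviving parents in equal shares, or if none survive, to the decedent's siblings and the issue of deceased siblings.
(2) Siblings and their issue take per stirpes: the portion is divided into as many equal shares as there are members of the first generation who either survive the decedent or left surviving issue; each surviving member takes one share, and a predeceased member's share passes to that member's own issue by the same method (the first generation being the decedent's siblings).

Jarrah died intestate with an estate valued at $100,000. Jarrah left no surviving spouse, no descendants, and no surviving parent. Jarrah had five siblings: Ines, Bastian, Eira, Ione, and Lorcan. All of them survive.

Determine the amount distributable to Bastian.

Bastian receives $20,000.

The entire $100,000 passes to the siblings and their issue.
That amount ($100,000) is divided into 5 shares of $20,000: Ines, Bastian, Eira, Ione, and Lorcan each take $20,000.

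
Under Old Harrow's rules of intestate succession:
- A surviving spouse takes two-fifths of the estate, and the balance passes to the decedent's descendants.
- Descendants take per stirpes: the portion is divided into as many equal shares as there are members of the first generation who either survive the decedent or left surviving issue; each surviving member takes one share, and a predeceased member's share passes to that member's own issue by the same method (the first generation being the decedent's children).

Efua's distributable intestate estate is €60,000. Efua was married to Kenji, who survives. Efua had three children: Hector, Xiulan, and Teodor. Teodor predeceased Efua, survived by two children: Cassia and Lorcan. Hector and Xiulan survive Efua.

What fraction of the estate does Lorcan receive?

Lorcan receives 1/10 of the estate.

Kenji takes two-fifths of €60,000 = €24,000. The remaining €36,000 passes to the descendants.
The descendants' portion (€36,000) is divided into 3 shares of €12,000: Hector and Xiulan each take €12,000; Teodor's €12,000 share passes to Teodor's issue.
Teodor's share (€12,000) is divided into 2 shares of €6,000: Cassia and Lorcan each take €6,000.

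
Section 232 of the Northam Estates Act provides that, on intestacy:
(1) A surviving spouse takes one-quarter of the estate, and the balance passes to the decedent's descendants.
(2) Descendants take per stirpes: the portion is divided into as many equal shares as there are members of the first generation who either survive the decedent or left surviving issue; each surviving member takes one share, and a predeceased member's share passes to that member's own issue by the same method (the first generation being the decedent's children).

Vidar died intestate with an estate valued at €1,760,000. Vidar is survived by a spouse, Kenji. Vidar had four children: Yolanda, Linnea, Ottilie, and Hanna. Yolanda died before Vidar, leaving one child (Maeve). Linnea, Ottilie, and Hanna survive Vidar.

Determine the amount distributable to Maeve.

Maeve receives €330,000.

Kenji takes one-quarter of €1,760,000 = €440,000. The remaining €1,320,000 passes to the descendants.
The descendants' portion (€1,320,000) is divided into 4 shares of €330,000: Linnea, Ottilie, and Hanna each take €330,000; Yolanda's €330,000 share passes to Yolanda's issue.
Yolanda's share (€330,000) passes entirely to Maeve.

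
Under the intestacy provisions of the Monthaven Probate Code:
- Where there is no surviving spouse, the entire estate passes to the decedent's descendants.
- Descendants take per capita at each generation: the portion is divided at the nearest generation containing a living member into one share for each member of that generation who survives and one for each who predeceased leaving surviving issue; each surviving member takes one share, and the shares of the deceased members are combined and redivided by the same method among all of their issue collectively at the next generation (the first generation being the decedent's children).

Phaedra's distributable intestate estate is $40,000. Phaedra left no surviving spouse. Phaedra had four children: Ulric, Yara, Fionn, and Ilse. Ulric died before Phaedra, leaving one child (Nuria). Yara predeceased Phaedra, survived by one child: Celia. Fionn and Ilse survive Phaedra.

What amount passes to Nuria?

The entire $40,000 passes to the descendants.
That amount ($40,000) is divided at the children's generation into 4 shares of $10,000. Fionn and Ilse each take $10,000. The 2 shares of the deceased (Ulric and Yara) are combined into a pool of $20,000.
That pool ($20,000) is divided at the grandchildren's generation equally among Nuria and Celia: $10,000 each.

Nuria receives $10,000.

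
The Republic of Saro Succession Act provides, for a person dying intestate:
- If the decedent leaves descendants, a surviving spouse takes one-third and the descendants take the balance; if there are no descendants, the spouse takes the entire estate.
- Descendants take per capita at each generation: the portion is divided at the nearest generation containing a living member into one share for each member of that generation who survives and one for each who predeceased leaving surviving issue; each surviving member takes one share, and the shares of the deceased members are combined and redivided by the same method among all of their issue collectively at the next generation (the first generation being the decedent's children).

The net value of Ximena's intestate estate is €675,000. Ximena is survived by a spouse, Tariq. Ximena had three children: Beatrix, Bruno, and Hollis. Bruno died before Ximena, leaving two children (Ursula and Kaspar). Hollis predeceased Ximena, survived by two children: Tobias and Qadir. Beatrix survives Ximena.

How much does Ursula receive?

Tariq takes one-third of €675,000 = €225,000. The remaining €450,000 passes to the descendants.
The descendants' portion (€450,000) is divided at the children's generation into 3 shares of €150,000. Beatrix takes €150,000. The 2 shares of the deceased (Bruno and Hollis) are combined into a pool of €300,000.
That pool (€300,000) is divided at the grandchildren's generation equally among Ursula, Kaspar, Tobias, and Qadir: €75,000 each.

Ursula receives €75,000.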